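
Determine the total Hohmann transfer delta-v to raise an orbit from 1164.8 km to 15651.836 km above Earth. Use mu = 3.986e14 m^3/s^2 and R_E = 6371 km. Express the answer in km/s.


r1 = 7535.8000 km = 7.5358e+06 m
r2 = 22022.8360 km = 2.2022836e+07 m
dv1 = sqrt(mu/r1)*(sqrt(2*r2/(r1+r2)) - 1) = 1605.1254 m/s
dv2 = sqrt(mu/r2)*(1 - sqrt(2*r1/(r1+r2))) = 1216.4661 m/s
total dv = |dv1| + |dv2| = 1605.1254 + 1216.4661 = 2821.5914 m/s = 2.8216 km/s

2.8216 km/s


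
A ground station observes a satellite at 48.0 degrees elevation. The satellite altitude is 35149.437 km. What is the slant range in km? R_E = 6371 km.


h = 35149.437 km, el = 48.0 deg
d = -R_E*sin(el) + sqrt((R_E*sin(el))^2 + 2*R_E*h + h^2)
d = -6371.0000*sin(0.837758) + sqrt((6371.0000*0.7431448)^2 + 2*6371.0000*35149.437 + 35149.437^2)
d = 36566.4322 km

36566.4322 km


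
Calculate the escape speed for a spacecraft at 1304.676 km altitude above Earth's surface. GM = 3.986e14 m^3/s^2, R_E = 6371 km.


r = 6371.0 + 1304.676 = 7675.6760 km = 7.675676e+06 m
v_esc = sqrt(2*mu/r) = sqrt(2*3.986e14 / 7.675676e+06)
v_esc = 10191.2001 m/s = 10.1912 km/s

10.1912 km/s


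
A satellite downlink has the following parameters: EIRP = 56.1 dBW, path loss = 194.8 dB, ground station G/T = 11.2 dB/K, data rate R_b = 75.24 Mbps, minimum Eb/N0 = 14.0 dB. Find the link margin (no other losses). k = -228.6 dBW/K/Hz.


C/N0 = EIRP - FSPL + G/T - k = 56.1 - 194.8 + 11.2 - (-228.6)
C/N0 = 101.1000 dB-Hz
R_b = 75.24 Mbps = 7.524e+07 bps -> 10*log10(R_b) = 78.7645 dB-Hz
Eb/N0 = C/N0 - 10*log10(R_b) = 101.1000 - 78.7645 = 22.3355 dB
Margin = Eb/N0 - Eb/N0_req = 22.3355 - 14.0 = 8.3355 dB (link closes)

8.3355 dB


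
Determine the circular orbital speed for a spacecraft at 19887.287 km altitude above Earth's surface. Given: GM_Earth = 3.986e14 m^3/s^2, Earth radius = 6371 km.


r = R_E + alt = 6371.0 + 19887.287 = 26258.2870 km = 2.6258287e+07 m
v = sqrt(mu/r) = sqrt(3.986e14 / 2.6258287e+07) = 3896.1481 m/s = 3.8961 km/s

3.8961 km/s


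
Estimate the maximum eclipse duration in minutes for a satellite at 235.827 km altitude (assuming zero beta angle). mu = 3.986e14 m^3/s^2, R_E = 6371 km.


r = 6606.8270 km
T = 89.0737 min
Eclipse fraction = arcsin(R_E/r)/pi = arcsin(6371.0000/6606.8270)/pi
= arcsin(0.9643056)/pi = 0.4146967
Eclipse duration = 0.4146967 * 89.0737 = 36.9386 min

36.9386 minutes


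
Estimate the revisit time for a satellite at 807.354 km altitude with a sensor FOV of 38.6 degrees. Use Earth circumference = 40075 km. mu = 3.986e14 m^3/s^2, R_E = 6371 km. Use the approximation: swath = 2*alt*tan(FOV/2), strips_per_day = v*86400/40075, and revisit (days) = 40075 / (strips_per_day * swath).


swath = 2*807.354*tan(0.3368485) = 565.4627 km
v = sqrt(mu/r) = 7451.7146 m/s = 7.4517 km/s
strips/day = v*86400/40075 = 7.4517*86400/40075 = 16.0656
coverage/day = strips * swath = 16.0656 * 565.4627 = 9084.4865 km
revisit = 40075 / 9084.4865 = 4.4114 days

4.4114 days


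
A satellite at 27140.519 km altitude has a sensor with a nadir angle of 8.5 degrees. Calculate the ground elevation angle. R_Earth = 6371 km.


r = R_E + alt = 33511.5190 km
Law of sines in the satellite / Earth-center / ground-point triangle:
  sin(nadir)/R_E = sin(90 + el)/r  =>  cos(el) = (r/R_E)*sin(nadir)
cos(el) = (33511.5190 / 6371.0000) * sin(8.5 deg) = 0.7774789
el = arccos(0.7774789) = 38.9697 deg
(Earth-central angle = 90 - nadir - el = 42.5303 deg)

38.9697 degrees


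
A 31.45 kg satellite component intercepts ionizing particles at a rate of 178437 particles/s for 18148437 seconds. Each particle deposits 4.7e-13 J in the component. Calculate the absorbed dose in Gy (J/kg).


Total energy deposited = rate * time * E_per
  = 178437 * 18148437 * 4.7e-13 = 1.5220 J
Dose = E_total / mass = 1.5220 / 31.45
Dose = 0.0483951 Gy

0.0484 Gy


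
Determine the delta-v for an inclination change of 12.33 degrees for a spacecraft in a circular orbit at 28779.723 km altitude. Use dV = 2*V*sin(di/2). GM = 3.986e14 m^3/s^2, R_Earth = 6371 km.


r = 35150.7230 km = 3.5150723e+07 m
V = sqrt(mu/r) = 3367.4528 m/s
di = 12.33 deg = 0.2151991 rad
dV = 2*V*sin(di/2) = 2*3367.4528*sin(0.1075995)
dV = 723.2753 m/s = 0.7232753 km/s

0.7233 km/s


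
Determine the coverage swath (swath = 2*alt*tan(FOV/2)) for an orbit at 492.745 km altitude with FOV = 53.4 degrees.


FOV = 53.4 deg = 0.9320058 rad
swath = 2 * alt * tan(FOV/2) = 2 * 492.745 * tan(0.4660029)
swath = 2 * 492.745 * 0.5029476
swath = 495.6498 km

495.6498 km


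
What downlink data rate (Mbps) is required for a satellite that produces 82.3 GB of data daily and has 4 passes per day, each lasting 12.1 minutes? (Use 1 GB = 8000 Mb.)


total contact time = 4 * 12.1 * 60 = 2904.0000 s
data = 82.3 GB = 658400.0000 Mb
rate = 658400.0000 / 2904.0000 = 226.7218 Mbps

226.7218 Mbps


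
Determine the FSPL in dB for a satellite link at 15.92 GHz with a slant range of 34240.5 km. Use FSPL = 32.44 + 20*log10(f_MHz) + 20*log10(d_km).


f = 15.92 GHz = 15920.0000 MHz
d = 34240.5 km
FSPL = 32.44 + 20*log10(15920.0000) + 20*log10(34240.5)
FSPL = 32.44 + 84.0389 + 90.6908
FSPL = 207.1697 dB

207.1697 dB


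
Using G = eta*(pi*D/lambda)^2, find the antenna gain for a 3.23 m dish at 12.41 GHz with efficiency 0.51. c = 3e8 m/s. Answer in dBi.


lambda = c/f = 3e8 / 1.241e+10 = 0.02417405 m
G = eta*(pi*D/lambda)^2 = 0.51*(pi*3.23/0.02417405)^2
G = 89861.9875 (linear)
G = 10*log10(89861.9875) = 49.5358 dBi

49.5358 dBi


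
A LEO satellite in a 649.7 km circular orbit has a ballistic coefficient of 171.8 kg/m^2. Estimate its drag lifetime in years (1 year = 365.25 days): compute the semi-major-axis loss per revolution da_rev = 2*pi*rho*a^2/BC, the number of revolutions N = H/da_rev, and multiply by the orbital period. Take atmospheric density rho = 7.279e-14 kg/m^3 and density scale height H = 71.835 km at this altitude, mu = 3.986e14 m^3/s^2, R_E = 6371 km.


a = R_E + alt = 7020.7000 km = 7.0207e+06 m
da_rev = 2*pi*rho*a^2/BC = 2*pi*7.279e-14*(7.0207e+06)^2/171.8 = 0.131216745 m per revolution
N = H/da_rev = 71835.0000 m / 0.131216745 m = 547452.9955 revolutions
P = 2*pi*sqrt(a^3/mu) = 5854.3926 s
lifetime = N*P = 547452.9955 * 5854.3926 = 3.2050048e+09 s = 37094.9627 days
years = 37094.9627 / 365.25 = 101.5605 years

101.5605 years


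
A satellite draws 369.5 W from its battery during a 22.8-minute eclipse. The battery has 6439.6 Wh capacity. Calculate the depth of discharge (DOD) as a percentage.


E_used = P * t / 60 = 369.5 * 22.8 / 60 = 140.4100 Wh
DOD = E_used / E_total * 100 = 140.4100 / 6439.6 * 100
DOD = 2.1804 %

2.1804 %


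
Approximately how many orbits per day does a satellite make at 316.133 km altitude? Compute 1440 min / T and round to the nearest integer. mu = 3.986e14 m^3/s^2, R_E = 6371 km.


r = 6.687133e+06 m
T = 2*pi*sqrt(r^3/mu) = 5442.1582 s = 90.7026 min
revs/day = 1440 / 90.7026 = 15.8761
Rounded: 16 revolutions per day

16 revolutions per day


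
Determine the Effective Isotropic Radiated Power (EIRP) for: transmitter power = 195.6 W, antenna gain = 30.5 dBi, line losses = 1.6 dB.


Pt = 195.6 W = 22.9137 dBW
EIRP = Pt_dBW + Gt - losses = 22.9137 + 30.5 - 1.6 = 51.8137 dBW

51.8137 dBW


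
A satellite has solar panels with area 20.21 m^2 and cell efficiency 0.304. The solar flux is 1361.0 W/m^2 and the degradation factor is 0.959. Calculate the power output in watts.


P = area * eta * S * degradation
P = 20.21 * 0.304 * 1361.0 * 0.959
P = 8018.9338 W

8018.9338 W


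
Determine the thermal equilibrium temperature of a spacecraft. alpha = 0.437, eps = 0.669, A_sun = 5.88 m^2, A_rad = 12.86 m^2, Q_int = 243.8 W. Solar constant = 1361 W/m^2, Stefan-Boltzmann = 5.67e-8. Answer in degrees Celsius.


Numerator = alpha*S*A_sun + Q_int = 0.437*1361*5.88 + 243.8 = 3740.9712 W
Denominator = eps*sigma*A_rad = 0.669*5.67e-8*12.86 = 4.8780938e-07 W/K^4
T^4 = 7.6689201e+09 K^4
T = 295.9263 K = 22.7763 C

22.7763 degrees Celsius


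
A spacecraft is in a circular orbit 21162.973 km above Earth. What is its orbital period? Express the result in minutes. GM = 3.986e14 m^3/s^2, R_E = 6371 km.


r = 27533.9730 km = 2.7533973e+07 m
T = 2*pi*sqrt(r^3/mu) = 2*pi*sqrt(2.0874047e+22 / 3.986e14)
T = 45468.9101 s = 757.8152 min

757.8152 minutes


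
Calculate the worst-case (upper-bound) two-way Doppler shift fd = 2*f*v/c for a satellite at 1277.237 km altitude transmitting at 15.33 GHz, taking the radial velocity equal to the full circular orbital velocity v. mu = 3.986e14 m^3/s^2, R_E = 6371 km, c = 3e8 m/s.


r = 7.648237e+06 m
v = sqrt(mu/r) = 7219.1818 m/s (worst-case radial velocity)
f = 15.33 GHz = 1.533e+10 Hz
fd = 2*f*v/c = 2*1.533e+10*7219.1818/3.0e+08
fd = 737800.3797 Hz

737800.3797 Hz


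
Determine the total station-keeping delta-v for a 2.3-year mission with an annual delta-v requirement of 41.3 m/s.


dV = rate * years = 41.3 * 2.3
dV = 94.9900 m/s

94.9900 m/s


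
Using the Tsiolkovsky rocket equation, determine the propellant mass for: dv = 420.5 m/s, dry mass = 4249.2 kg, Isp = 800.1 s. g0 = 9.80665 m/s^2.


ve = Isp * g0 = 800.1 * 9.80665 = 7846.300665 m/s
mass ratio = exp(dv/ve) = exp(420.5/7846.300665) = 1.05505419
m_prop = m_dry * (mr - 1) = 4249.2 * (1.05505419 - 1)
m_prop = 233.9363 kg

233.9363 kg


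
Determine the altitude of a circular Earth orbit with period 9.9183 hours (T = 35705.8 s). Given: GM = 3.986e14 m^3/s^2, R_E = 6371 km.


T = 35705.8 s
r = (mu*T^2/(4*pi^2))^(1/3) = (3.986e14 * 35705.8^2 / (4*pi^2))^(1/3)
r = 2.3436083e+07 m = 23436.0832 km
alt = r - R_E = 23436.0832 - 6371 = 17065.0832 km

17065.0832 km


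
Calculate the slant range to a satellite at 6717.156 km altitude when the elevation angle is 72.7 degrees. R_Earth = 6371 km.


h = 6717.156 km, el = 72.7 deg
d = -R_E*sin(el) + sqrt((R_E*sin(el))^2 + 2*R_E*h + h^2)
d = -6371.0000*sin(1.2689) + sqrt((6371.0000*0.9547608)^2 + 2*6371.0000*6717.156 + 6717.156^2)
d = 6867.5244 km

6867.5244 km


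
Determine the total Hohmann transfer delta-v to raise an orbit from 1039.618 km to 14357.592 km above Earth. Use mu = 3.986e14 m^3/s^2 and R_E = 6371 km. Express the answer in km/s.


r1 = 7410.6180 km = 7.410618e+06 m
r2 = 20728.5920 km = 2.0728592e+07 m
dv1 = sqrt(mu/r1)*(sqrt(2*r2/(r1+r2)) - 1) = 1567.9458 m/s
dv2 = sqrt(mu/r2)*(1 - sqrt(2*r1/(r1+r2))) = 1202.6312 m/s
total dv = |dv1| + |dv2| = 1567.9458 + 1202.6312 = 2770.5770 m/s = 2.7706 km/s

2.7706 km/s


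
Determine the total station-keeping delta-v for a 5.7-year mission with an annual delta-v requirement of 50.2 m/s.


dV = rate * years = 50.2 * 5.7
dV = 286.1400 m/s

286.1400 m/s


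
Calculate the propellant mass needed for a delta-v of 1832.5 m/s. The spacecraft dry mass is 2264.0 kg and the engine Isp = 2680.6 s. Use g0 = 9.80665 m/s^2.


ve = Isp * g0 = 2680.6 * 9.80665 = 26287.705990 m/s
mass ratio = exp(dv/ve) = exp(1832.5/26287.705990) = 1.07219655
m_prop = m_dry * (mr - 1) = 2264.0 * (1.07219655 - 1)
m_prop = 163.4530 kg

163.4530 kg


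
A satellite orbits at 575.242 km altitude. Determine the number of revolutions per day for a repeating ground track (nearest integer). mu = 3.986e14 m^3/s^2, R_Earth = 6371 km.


r = 6.946242e+06 m
T = 2*pi*sqrt(r^3/mu) = 5761.5069 s = 96.0251 min
revs/day = 1440 / 96.0251 = 14.9961
Rounded: 15 revolutions per day

15 revolutions per day


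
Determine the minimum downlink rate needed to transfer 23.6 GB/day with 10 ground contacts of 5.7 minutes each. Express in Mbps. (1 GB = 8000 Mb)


total contact time = 10 * 5.7 * 60 = 3420.0000 s
data = 23.6 GB = 188800.0000 Mb
rate = 188800.0000 / 3420.0000 = 55.2047 Mbps

55.2047 Mbps


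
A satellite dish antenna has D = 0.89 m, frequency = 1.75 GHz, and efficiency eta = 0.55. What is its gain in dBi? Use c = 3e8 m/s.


lambda = c/f = 3e8 / 1.75e+09 = 0.1714286 m
G = eta*(pi*D/lambda)^2 = 0.55*(pi*0.89/0.1714286)^2
G = 146.3107 (linear)
G = 10*log10(146.3107) = 21.6528 dBi

21.6528 dBi


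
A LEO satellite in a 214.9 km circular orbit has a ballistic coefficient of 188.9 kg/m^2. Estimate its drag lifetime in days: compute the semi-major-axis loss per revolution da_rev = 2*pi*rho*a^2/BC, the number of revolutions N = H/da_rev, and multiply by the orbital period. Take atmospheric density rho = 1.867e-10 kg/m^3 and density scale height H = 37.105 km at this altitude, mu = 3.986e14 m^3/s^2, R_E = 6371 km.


a = R_E + alt = 6585.9000 km = 6.5859e+06 m
da_rev = 2*pi*rho*a^2/BC = 2*pi*1.867e-10*(6.5859e+06)^2/188.9 = 269.353419 m per revolution
N = H/da_rev = 37105.0000 m / 269.353419 m = 137.7558 revolutions
P = 2*pi*sqrt(a^3/mu) = 5319.0481 s
lifetime = N*P = 137.7558 * 5319.0481 = 732729.8136 s = 8.4807 days

8.4807 days


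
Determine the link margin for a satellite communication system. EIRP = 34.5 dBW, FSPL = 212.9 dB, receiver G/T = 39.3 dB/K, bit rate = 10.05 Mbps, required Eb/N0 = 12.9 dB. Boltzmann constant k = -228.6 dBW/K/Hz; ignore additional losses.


C/N0 = EIRP - FSPL + G/T - k = 34.5 - 212.9 + 39.3 - (-228.6)
C/N0 = 89.5000 dB-Hz
R_b = 10.05 Mbps = 1.005e+07 bps -> 10*log10(R_b) = 70.0217 dB-Hz
Eb/N0 = C/N0 - 10*log10(R_b) = 89.5000 - 70.0217 = 19.4783 dB
Margin = Eb/N0 - Eb/N0_req = 19.4783 - 12.9 = 6.5783 dB (link closes)

6.5783 dB


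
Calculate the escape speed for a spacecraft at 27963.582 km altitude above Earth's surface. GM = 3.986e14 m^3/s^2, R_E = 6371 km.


r = 6371.0 + 27963.582 = 34334.5820 km = 3.4334582e+07 m
v_esc = sqrt(2*mu/r) = sqrt(2*3.986e14 / 3.4334582e+07)
v_esc = 4818.5655 m/s = 4.8186 km/s

4.8186 km/s


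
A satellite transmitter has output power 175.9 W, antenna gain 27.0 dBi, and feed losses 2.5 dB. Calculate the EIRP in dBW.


Pt = 175.9 W = 22.4527 dBW
EIRP = Pt_dBW + Gt - losses = 22.4527 + 27.0 - 2.5 = 46.9527 dBW

46.9527 dBW


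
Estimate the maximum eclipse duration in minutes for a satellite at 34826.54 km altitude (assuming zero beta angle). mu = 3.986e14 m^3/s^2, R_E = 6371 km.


r = 41197.5400 km
T = 1386.9695 min
Eclipse fraction = arcsin(R_E/r)/pi = arcsin(6371.0000/41197.5400)/pi
= arcsin(0.1546452)/pi = 0.04942343
Eclipse duration = 0.04942343 * 1386.9695 = 68.5488 min

68.5488 minutes


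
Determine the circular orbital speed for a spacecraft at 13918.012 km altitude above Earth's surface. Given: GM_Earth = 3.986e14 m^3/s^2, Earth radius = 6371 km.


r = R_E + alt = 6371.0 + 13918.012 = 20289.0120 km = 2.0289012e+07 m
v = sqrt(mu/r) = sqrt(3.986e14 / 2.0289012e+07) = 4432.3924 m/s = 4.4324 km/s

4.4324 km/s


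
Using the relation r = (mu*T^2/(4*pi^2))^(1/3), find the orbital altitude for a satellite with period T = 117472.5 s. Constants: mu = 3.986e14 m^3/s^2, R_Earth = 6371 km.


T = 117472.5 s
r = (mu*T^2/(4*pi^2))^(1/3) = (3.986e14 * 117472.5^2 / (4*pi^2))^(1/3)
r = 5.1842188e+07 m = 51842.1885 km
alt = r - R_E = 51842.1885 - 6371 = 45471.1885 km

45471.1885 km


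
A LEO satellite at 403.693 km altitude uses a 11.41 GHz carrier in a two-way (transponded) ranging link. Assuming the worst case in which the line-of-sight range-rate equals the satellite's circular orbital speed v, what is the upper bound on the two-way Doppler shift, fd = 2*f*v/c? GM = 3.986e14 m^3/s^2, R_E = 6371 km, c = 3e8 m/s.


r = 6.774693e+06 m
v = sqrt(mu/r) = 7670.5029 m/s (worst-case radial velocity)
f = 11.41 GHz = 1.141e+10 Hz
fd = 2*f*v/c = 2*1.141e+10*7670.5029/3.0e+08
fd = 583469.5858 Hz

583469.5858 Hz


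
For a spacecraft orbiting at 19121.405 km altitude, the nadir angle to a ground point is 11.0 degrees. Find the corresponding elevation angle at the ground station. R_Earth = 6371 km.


r = R_E + alt = 25492.4050 km
Law of sines in the satellite / Earth-center / ground-point triangle:
  sin(nadir)/R_E = sin(90 + el)/r  =>  cos(el) = (r/R_E)*sin(nadir)
cos(el) = (25492.4050 / 6371.0000) * sin(11.0 deg) = 0.7634877
el = arccos(0.7634877) = 40.2274 deg
(Earth-central angle = 90 - nadir - el = 38.7726 deg)

40.2274 degrees


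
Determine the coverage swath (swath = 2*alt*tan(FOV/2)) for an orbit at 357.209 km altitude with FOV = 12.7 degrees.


FOV = 12.7 deg = 0.2216568 rad
swath = 2 * alt * tan(FOV/2) = 2 * 357.209 * tan(0.1108284)
swath = 2 * 357.209 * 0.1112844
swath = 79.5036 km

79.5036 km


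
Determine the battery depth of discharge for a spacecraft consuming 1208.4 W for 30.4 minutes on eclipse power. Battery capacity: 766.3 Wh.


E_used = P * t / 60 = 1208.4 * 30.4 / 60 = 612.2560 Wh
DOD = E_used / E_total * 100 = 612.2560 / 766.3 * 100
DOD = 79.8977 %

79.8977 %


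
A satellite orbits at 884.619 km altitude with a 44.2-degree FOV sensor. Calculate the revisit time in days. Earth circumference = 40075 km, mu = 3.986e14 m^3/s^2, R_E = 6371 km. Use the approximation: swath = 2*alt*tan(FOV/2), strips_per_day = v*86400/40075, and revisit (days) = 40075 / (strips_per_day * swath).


swath = 2*884.619*tan(0.3857178) = 718.4131 km
v = sqrt(mu/r) = 7411.9318 m/s = 7.4119 km/s
strips/day = v*86400/40075 = 7.4119*86400/40075 = 15.9798
coverage/day = strips * swath = 15.9798 * 718.4131 = 11480.1044 km
revisit = 40075 / 11480.1044 = 3.4908 days

3.4908 days


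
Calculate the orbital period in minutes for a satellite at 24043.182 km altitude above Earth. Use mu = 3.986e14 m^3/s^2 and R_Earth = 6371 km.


r = 30414.1820 km = 3.0414182e+07 m
T = 2*pi*sqrt(r^3/mu) = 2*pi*sqrt(2.8133802e+22 / 3.986e14)
T = 52786.8117 s = 879.7802 min

879.7802 minutes


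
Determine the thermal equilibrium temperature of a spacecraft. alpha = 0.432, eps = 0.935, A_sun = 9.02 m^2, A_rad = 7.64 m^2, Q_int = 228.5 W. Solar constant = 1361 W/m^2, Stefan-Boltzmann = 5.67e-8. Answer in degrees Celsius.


Numerator = alpha*S*A_sun + Q_int = 0.432*1361*9.02 + 228.5 = 5531.8270 W
Denominator = eps*sigma*A_rad = 0.935*5.67e-8*7.64 = 4.0503078e-07 W/K^4
T^4 = 1.3657794e+10 K^4
T = 341.8575 K = 68.7075 C

68.7075 degrees Celsius


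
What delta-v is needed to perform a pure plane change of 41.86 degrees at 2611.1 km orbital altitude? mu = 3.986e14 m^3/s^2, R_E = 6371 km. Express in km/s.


r = 8982.1000 km = 8.9821e+06 m
V = sqrt(mu/r) = 6661.6177 m/s
di = 41.86 deg = 0.7305948 rad
dV = 2*V*sin(di/2) = 2*6661.6177*sin(0.3652974)
dV = 4759.4207 m/s = 4.7594 km/s

4.7594 km/s


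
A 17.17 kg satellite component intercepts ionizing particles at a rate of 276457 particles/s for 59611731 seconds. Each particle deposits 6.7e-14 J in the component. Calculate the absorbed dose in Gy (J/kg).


Total energy deposited = rate * time * E_per
  = 276457 * 59611731 * 6.7e-14 = 1.1042 J
Dose = E_total / mass = 1.1042 / 17.17
Dose = 0.06430783 Gy

0.0643 Gy


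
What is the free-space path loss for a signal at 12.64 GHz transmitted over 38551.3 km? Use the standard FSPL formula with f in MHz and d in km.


f = 12.64 GHz = 12640.0000 MHz
d = 38551.3 km
FSPL = 32.44 + 20*log10(12640.0000) + 20*log10(38551.3)
FSPL = 32.44 + 82.0349 + 91.7208
FSPL = 206.1957 dB

206.1957 dB


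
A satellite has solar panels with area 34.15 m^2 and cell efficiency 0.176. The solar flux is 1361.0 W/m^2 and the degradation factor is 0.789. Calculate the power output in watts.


P = area * eta * S * degradation
P = 34.15 * 0.176 * 1361.0 * 0.789
P = 6454.1418 W

6454.1418 W


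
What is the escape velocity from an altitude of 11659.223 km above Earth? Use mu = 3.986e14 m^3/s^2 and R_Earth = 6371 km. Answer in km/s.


r = 6371.0 + 11659.223 = 18030.2230 km = 1.8030223e+07 m
v_esc = sqrt(2*mu/r) = sqrt(2*3.986e14 / 1.8030223e+07)
v_esc = 6649.4098 m/s = 6.6494 km/s

6.6494 km/s


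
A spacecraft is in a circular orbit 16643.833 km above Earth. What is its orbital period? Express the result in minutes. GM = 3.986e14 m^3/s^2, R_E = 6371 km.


r = 23014.8330 km = 2.3014833e+07 m
T = 2*pi*sqrt(r^3/mu) = 2*pi*sqrt(1.2190555e+22 / 3.986e14)
T = 34747.4520 s = 579.1242 min

579.1242 minutes


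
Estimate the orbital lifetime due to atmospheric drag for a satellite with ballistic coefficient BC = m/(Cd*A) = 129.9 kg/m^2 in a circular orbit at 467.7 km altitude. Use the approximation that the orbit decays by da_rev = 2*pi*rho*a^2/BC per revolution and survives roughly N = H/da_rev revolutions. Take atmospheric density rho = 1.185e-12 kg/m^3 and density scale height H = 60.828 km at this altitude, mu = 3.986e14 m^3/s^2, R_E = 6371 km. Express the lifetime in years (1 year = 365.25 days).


a = R_E + alt = 6838.7000 km = 6.8387e+06 m
da_rev = 2*pi*rho*a^2/BC = 2*pi*1.185e-12*(6.8387e+06)^2/129.9 = 2.680626 m per revolution
N = H/da_rev = 60828.0000 m / 2.680626 m = 22691.7173 revolutions
P = 2*pi*sqrt(a^3/mu) = 5628.2263 s
lifetime = N*P = 22691.7173 * 5628.2263 = 1.2771412e+08 s = 1478.1727 days
years = 1478.1727 / 365.25 = 4.0470 years

4.0470 years


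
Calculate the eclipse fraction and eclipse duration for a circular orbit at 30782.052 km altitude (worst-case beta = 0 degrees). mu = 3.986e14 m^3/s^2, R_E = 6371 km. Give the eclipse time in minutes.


r = 37153.0520 km
T = 1187.8230 min
Eclipse fraction = arcsin(R_E/r)/pi = arcsin(6371.0000/37153.0520)/pi
= arcsin(0.1714799)/pi = 0.05485485
Eclipse duration = 0.05485485 * 1187.8230 = 65.1578 min

65.1578 minutes


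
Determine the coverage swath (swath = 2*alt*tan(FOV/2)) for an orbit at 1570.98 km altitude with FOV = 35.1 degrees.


FOV = 35.1 deg = 0.6126106 rad
swath = 2 * alt * tan(FOV/2) = 2 * 1570.98 * tan(0.3063053)
swath = 2 * 1570.98 * 0.3162585
swath = 993.6715 km

993.6715 km


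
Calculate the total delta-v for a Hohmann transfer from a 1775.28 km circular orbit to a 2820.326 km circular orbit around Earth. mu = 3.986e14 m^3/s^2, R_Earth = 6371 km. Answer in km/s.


r1 = 8146.2800 km = 8.14628e+06 m
r2 = 9191.3260 km = 9.191326e+06 m
dv1 = sqrt(mu/r1)*(sqrt(2*r2/(r1+r2)) - 1) = 207.7323 m/s
dv2 = sqrt(mu/r2)*(1 - sqrt(2*r1/(r1+r2))) = 201.5549 m/s
total dv = |dv1| + |dv2| = 207.7323 + 201.5549 = 409.2872 m/s = 0.4092872 km/s

0.4093 km/s


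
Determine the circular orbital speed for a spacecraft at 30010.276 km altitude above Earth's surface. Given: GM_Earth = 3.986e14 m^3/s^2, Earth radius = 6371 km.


r = R_E + alt = 6371.0 + 30010.276 = 36381.2760 km = 3.6381276e+07 m
v = sqrt(mu/r) = sqrt(3.986e14 / 3.6381276e+07) = 3310.0129 m/s = 3.3100 km/s

3.3100 km/s


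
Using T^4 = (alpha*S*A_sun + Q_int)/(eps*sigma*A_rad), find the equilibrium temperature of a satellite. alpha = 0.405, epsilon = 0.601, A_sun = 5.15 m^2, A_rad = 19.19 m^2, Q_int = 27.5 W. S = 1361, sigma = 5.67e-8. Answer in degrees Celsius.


Numerator = alpha*S*A_sun + Q_int = 0.405*1361*5.15 + 27.5 = 2866.2058 W
Denominator = eps*sigma*A_rad = 0.601*5.67e-8*19.19 = 6.5393187e-07 W/K^4
T^4 = 4.3830342e+09 K^4
T = 257.3023 K = -15.8477 C

-15.8477 degrees Celsius


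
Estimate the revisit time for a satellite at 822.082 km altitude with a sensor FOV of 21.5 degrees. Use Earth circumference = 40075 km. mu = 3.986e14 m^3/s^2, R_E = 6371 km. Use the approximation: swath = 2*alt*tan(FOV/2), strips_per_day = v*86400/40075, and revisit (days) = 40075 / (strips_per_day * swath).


swath = 2*822.082*tan(0.1876229) = 312.1543 km
v = sqrt(mu/r) = 7444.0819 m/s = 7.4441 km/s
strips/day = v*86400/40075 = 7.4441*86400/40075 = 16.0491
coverage/day = strips * swath = 16.0491 * 312.1543 = 5009.8031 km
revisit = 40075 / 5009.8031 = 7.9993 days

7.9993 days


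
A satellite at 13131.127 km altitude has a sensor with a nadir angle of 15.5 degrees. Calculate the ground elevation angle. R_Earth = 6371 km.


r = R_E + alt = 19502.1270 km
Law of sines in the satellite / Earth-center / ground-point triangle:
  sin(nadir)/R_E = sin(90 + el)/r  =>  cos(el) = (r/R_E)*sin(nadir)
cos(el) = (19502.1270 / 6371.0000) * sin(15.5 deg) = 0.8180375
el = arccos(0.8180375) = 35.1112 deg
(Earth-central angle = 90 - nadir - el = 39.3888 deg)

35.1112 degrees


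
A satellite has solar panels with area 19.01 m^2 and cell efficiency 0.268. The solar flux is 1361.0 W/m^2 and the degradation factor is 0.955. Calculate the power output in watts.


P = area * eta * S * degradation
P = 19.01 * 0.268 * 1361.0 * 0.955
P = 6621.8358 W

6621.8358 W


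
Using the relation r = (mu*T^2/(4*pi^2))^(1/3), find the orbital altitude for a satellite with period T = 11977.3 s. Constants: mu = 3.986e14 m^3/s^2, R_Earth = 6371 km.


T = 11977.3 s
r = (mu*T^2/(4*pi^2))^(1/3) = (3.986e14 * 11977.3^2 / (4*pi^2))^(1/3)
r = 1.1314407e+07 m = 11314.4072 km
alt = r - R_E = 11314.4072 - 6371 = 4943.4072 km

4943.4072 km


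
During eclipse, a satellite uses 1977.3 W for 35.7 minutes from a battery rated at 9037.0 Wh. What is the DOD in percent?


E_used = P * t / 60 = 1977.3 * 35.7 / 60 = 1176.4935 Wh
DOD = E_used / E_total * 100 = 1176.4935 / 9037.0 * 100
DOD = 13.0186 %

13.0186 %


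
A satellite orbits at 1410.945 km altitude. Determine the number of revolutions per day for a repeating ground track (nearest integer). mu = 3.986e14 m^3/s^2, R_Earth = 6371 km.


r = 7.781945e+06 m
T = 2*pi*sqrt(r^3/mu) = 6831.9308 s = 113.8655 min
revs/day = 1440 / 113.8655 = 12.6465
Rounded: 13 revolutions per day

13 revolutions per day


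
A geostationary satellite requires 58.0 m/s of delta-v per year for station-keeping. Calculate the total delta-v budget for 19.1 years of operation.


dV = rate * years = 58.0 * 19.1
dV = 1107.8000 m/s

1107.8000 m/s


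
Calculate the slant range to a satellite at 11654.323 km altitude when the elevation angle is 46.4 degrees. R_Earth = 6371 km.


h = 11654.323 km, el = 46.4 deg
d = -R_E*sin(el) + sqrt((R_E*sin(el))^2 + 2*R_E*h + h^2)
d = -6371.0000*sin(0.8098328) + sqrt((6371.0000*0.7241719)^2 + 2*6371.0000*11654.323 + 11654.323^2)
d = 12867.9728 km

12867.9728 km


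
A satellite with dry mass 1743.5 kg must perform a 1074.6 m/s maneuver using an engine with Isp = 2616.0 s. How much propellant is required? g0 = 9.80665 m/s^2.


ve = Isp * g0 = 2616.0 * 9.80665 = 25654.196400 m/s
mass ratio = exp(dv/ve) = exp(1074.6/25654.196400) = 1.04277756
m_prop = m_dry * (mr - 1) = 1743.5 * (1.04277756 - 1)
m_prop = 74.5827 kg

74.5827 kg


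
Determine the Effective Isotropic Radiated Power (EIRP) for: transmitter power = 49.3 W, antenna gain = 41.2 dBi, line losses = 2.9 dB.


Pt = 49.3 W = 16.9285 dBW
EIRP = Pt_dBW + Gt - losses = 16.9285 + 41.2 - 2.9 = 55.2285 dBW

55.2285 dBW


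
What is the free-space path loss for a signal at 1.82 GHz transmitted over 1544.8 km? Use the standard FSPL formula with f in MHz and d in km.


f = 1.82 GHz = 1820.0000 MHz
d = 1544.8 km
FSPL = 32.44 + 20*log10(1820.0000) + 20*log10(1544.8)
FSPL = 32.44 + 65.2014 + 63.7774
FSPL = 161.4189 dB

161.4189 dB


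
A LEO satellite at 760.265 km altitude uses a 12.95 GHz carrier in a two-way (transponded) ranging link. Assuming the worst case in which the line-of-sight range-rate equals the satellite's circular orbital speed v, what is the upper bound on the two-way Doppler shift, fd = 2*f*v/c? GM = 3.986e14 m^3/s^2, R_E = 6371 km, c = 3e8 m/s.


r = 7.131265e+06 m
v = sqrt(mu/r) = 7476.2766 m/s (worst-case radial velocity)
f = 12.95 GHz = 1.295e+10 Hz
fd = 2*f*v/c = 2*1.295e+10*7476.2766/3.0e+08
fd = 645451.8782 Hz

645451.8782 Hz


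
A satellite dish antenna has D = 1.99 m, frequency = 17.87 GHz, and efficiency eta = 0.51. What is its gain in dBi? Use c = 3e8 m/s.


lambda = c/f = 3e8 / 1.787e+10 = 0.01678791 m
G = eta*(pi*D/lambda)^2 = 0.51*(pi*1.99/0.01678791)^2
G = 70726.5819 (linear)
G = 10*log10(70726.5819) = 48.4958 dBi

48.4958 dBi


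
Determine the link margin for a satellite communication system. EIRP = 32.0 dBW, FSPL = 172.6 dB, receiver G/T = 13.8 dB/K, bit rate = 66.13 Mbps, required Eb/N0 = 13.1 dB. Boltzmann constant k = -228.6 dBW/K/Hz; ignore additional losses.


C/N0 = EIRP - FSPL + G/T - k = 32.0 - 172.6 + 13.8 - (-228.6)
C/N0 = 101.8000 dB-Hz
R_b = 66.13 Mbps = 6.613e+07 bps -> 10*log10(R_b) = 78.2040 dB-Hz
Eb/N0 = C/N0 - 10*log10(R_b) = 101.8000 - 78.2040 = 23.5960 dB
Margin = Eb/N0 - Eb/N0_req = 23.5960 - 13.1 = 10.4960 dB (link closes)

10.4960 dB


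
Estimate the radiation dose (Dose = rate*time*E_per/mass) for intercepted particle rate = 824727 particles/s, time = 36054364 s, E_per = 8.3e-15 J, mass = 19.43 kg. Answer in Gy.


Total energy deposited = rate * time * E_per
  = 824727 * 36054364 * 8.3e-15 = 0.2468006 J
Dose = E_total / mass = 0.2468006 / 19.43
Dose = 0.01270204 Gy

0.0127 Gy


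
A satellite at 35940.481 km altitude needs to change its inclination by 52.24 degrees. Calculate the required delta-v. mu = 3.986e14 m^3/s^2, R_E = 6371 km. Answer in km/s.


r = 42311.4810 km = 4.2311481e+07 m
V = sqrt(mu/r) = 3069.3014 m/s
di = 52.24 deg = 0.91176 rad
dV = 2*V*sin(di/2) = 2*3069.3014*sin(0.45588)
dV = 2702.5359 m/s = 2.7025 km/s

2.7025 km/s


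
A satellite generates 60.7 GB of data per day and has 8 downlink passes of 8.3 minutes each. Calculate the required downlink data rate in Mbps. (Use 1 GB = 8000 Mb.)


total contact time = 8 * 8.3 * 60 = 3984.0000 s
data = 60.7 GB = 485600.0000 Mb
rate = 485600.0000 / 3984.0000 = 121.8876 Mbps

121.8876 Mbps


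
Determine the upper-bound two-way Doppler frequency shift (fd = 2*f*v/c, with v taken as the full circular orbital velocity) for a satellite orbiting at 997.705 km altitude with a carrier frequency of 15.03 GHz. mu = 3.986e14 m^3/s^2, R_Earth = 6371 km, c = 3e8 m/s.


r = 7.368705e+06 m
v = sqrt(mu/r) = 7354.8372 m/s (worst-case radial velocity)
f = 15.03 GHz = 1.503e+10 Hz
fd = 2*f*v/c = 2*1.503e+10*7354.8372/3.0e+08
fd = 736954.6841 Hz

736954.6841 Hz


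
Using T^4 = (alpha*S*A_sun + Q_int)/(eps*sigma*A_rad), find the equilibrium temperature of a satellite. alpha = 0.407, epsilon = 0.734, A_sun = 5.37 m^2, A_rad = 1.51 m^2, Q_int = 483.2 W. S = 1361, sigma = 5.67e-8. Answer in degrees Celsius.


Numerator = alpha*S*A_sun + Q_int = 0.407*1361*5.37 + 483.2 = 3457.7880 W
Denominator = eps*sigma*A_rad = 0.734*5.67e-8*1.51 = 6.2842878e-08 W/K^4
T^4 = 5.502275e+10 K^4
T = 484.3235 K = 211.1735 C

211.1735 degrees Celsius


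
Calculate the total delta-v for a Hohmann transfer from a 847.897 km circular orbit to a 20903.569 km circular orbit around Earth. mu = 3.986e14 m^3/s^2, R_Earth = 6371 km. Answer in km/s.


r1 = 7218.8970 km = 7.218897e+06 m
r2 = 27274.5690 km = 2.7274569e+07 m
dv1 = sqrt(mu/r1)*(sqrt(2*r2/(r1+r2)) - 1) = 1913.7979 m/s
dv2 = sqrt(mu/r2)*(1 - sqrt(2*r1/(r1+r2))) = 1349.6005 m/s
total dv = |dv1| + |dv2| = 1913.7979 + 1349.6005 = 3263.3984 m/s = 3.2634 km/s

3.2634 km/s


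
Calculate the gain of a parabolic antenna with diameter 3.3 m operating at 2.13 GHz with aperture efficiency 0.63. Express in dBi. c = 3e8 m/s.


lambda = c/f = 3e8 / 2.13e+09 = 0.1408451 m
G = eta*(pi*D/lambda)^2 = 0.63*(pi*3.3/0.1408451)^2
G = 3413.3818 (linear)
G = 10*log10(3413.3818) = 35.3318 dBi

35.3318 dBi


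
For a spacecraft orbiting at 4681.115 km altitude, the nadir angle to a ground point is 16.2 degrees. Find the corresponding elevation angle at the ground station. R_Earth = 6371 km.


r = R_E + alt = 11052.1150 km
Law of sines in the satellite / Earth-center / ground-point triangle:
  sin(nadir)/R_E = sin(90 + el)/r  =>  cos(el) = (r/R_E)*sin(nadir)
cos(el) = (11052.1150 / 6371.0000) * sin(16.2 deg) = 0.4839808
el = arccos(0.4839808) = 61.0543 deg
(Earth-central angle = 90 - nadir - el = 12.7457 deg)

61.0543 degrees


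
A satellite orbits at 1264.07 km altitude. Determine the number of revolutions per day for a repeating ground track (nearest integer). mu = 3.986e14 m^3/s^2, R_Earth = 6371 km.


r = 7.63507e+06 m
T = 2*pi*sqrt(r^3/mu) = 6639.4294 s = 110.6572 min
revs/day = 1440 / 110.6572 = 13.0132
Rounded: 13 revolutions per day

13 revolutions per day


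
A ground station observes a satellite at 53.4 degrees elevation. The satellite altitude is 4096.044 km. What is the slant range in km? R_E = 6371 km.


h = 4096.044 km, el = 53.4 deg
d = -R_E*sin(el) + sqrt((R_E*sin(el))^2 + 2*R_E*h + h^2)
d = -6371.0000*sin(0.9320058) + sqrt((6371.0000*0.8028175)^2 + 2*6371.0000*4096.044 + 4096.044^2)
d = 4638.7127 km

4638.7127 km


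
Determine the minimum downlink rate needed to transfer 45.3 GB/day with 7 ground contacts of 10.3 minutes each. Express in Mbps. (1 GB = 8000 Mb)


total contact time = 7 * 10.3 * 60 = 4326.0000 s
data = 45.3 GB = 362400.0000 Mb
rate = 362400.0000 / 4326.0000 = 83.7725 Mbps

83.7725 Mbps


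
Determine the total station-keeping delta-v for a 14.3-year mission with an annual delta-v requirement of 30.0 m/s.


dV = rate * years = 30.0 * 14.3
dV = 429.0000 m/s

429.0000 m/s


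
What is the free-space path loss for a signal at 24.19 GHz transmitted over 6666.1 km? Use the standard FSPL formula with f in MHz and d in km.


f = 24.19 GHz = 24190.0000 MHz
d = 6666.1 km
FSPL = 32.44 + 20*log10(24190.0000) + 20*log10(6666.1)
FSPL = 32.44 + 87.6727 + 76.4774
FSPL = 196.5902 dB

196.5902 dB


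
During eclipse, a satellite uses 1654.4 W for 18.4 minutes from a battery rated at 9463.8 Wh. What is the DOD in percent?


E_used = P * t / 60 = 1654.4 * 18.4 / 60 = 507.3493 Wh
DOD = E_used / E_total * 100 = 507.3493 / 9463.8 * 100
DOD = 5.3609 %

5.3609 %


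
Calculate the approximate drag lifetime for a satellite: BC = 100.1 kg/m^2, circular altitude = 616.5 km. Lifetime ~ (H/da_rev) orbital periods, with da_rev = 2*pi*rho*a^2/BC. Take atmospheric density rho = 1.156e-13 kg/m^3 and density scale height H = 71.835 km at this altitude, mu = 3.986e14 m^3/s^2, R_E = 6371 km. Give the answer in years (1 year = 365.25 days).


a = R_E + alt = 6987.5000 km = 6.9875e+06 m
da_rev = 2*pi*rho*a^2/BC = 2*pi*1.156e-13*(6.9875e+06)^2/100.1 = 0.354280515 m per revolution
N = H/da_rev = 71835.0000 m / 0.354280515 m = 202763.0565 revolutions
P = 2*pi*sqrt(a^3/mu) = 5812.9147 s
lifetime = N*P = 202763.0565 * 5812.9147 = 1.1786444e+09 s = 13641.7171 days
years = 13641.7171 / 365.25 = 37.3490 years

37.3490 years


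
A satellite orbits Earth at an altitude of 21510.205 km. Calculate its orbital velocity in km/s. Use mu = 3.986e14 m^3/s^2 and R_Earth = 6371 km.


r = R_E + alt = 6371.0 + 21510.205 = 27881.2050 km = 2.7881205e+07 m
v = sqrt(mu/r) = sqrt(3.986e14 / 2.7881205e+07) = 3781.0540 m/s = 3.7811 km/s

3.7811 km/s


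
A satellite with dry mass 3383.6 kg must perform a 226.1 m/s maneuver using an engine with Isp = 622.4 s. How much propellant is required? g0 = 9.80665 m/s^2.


ve = Isp * g0 = 622.4 * 9.80665 = 6103.658960 m/s
mass ratio = exp(dv/ve) = exp(226.1/6103.658960) = 1.03773801
m_prop = m_dry * (mr - 1) = 3383.6 * (1.03773801 - 1)
m_prop = 127.6903 kg

127.6903 kg


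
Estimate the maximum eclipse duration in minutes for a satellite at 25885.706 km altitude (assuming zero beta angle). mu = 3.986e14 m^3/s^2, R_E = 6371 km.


r = 32256.7060 km
T = 960.9261 min
Eclipse fraction = arcsin(R_E/r)/pi = arcsin(6371.0000/32256.7060)/pi
= arcsin(0.1975093)/pi = 0.06328527
Eclipse duration = 0.06328527 * 960.9261 = 60.8125 min

60.8125 minutes


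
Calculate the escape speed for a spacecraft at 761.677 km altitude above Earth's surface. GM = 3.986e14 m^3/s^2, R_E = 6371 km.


r = 6371.0 + 761.677 = 7132.6770 km = 7.132677e+06 m
v_esc = sqrt(2*mu/r) = sqrt(2*3.986e14 / 7.132677e+06)
v_esc = 10572.0052 m/s = 10.5720 km/s

10.5720 km/s


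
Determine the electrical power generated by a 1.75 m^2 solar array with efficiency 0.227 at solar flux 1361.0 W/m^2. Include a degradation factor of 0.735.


P = area * eta * S * degradation
P = 1.75 * 0.227 * 1361.0 * 0.735
P = 397.3831 W

397.3831 W


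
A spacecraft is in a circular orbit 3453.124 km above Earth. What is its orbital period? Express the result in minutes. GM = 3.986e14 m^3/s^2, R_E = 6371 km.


r = 9824.1240 km = 9.824124e+06 m
T = 2*pi*sqrt(r^3/mu) = 2*pi*sqrt(9.4815973e+20 / 3.986e14)
T = 9690.6292 s = 161.5105 min

161.5105 minutes


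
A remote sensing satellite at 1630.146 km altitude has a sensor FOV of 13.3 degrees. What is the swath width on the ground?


FOV = 13.3 deg = 0.2321288 rad
swath = 2 * alt * tan(FOV/2) = 2 * 1630.146 * tan(0.1160644)
swath = 2 * 1630.146 * 0.1165884
swath = 380.1122 km

380.1122 km


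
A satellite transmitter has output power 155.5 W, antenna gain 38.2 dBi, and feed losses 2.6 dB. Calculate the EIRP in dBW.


Pt = 155.5 W = 21.9173 dBW
EIRP = Pt_dBW + Gt - losses = 21.9173 + 38.2 - 2.6 = 57.5173 dBW

57.5173 dBW


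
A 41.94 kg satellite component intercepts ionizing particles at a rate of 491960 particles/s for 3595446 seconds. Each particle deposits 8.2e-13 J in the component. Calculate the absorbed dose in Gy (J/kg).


Total energy deposited = rate * time * E_per
  = 491960 * 3595446 * 8.2e-13 = 1.4504 J
Dose = E_total / mass = 1.4504 / 41.94
Dose = 0.03458342 Gy

0.0346 Gy


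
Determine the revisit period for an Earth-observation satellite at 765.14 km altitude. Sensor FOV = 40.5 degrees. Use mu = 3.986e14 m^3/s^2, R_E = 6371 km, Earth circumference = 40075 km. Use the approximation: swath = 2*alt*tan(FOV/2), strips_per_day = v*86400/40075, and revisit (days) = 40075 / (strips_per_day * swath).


swath = 2*765.14*tan(0.3534292) = 564.5501 km
v = sqrt(mu/r) = 7473.7225 m/s = 7.4737 km/s
strips/day = v*86400/40075 = 7.4737*86400/40075 = 16.1130
coverage/day = strips * swath = 16.1130 * 564.5501 = 9096.6119 km
revisit = 40075 / 9096.6119 = 4.4055 days

4.4055 days


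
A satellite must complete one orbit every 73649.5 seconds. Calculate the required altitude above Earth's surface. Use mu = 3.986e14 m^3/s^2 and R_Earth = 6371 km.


T = 73649.5 s
r = (mu*T^2/(4*pi^2))^(1/3) = (3.986e14 * 73649.5^2 / (4*pi^2))^(1/3)
r = 3.7975694e+07 m = 37975.6942 km
alt = r - R_E = 37975.6942 - 6371 = 31604.6942 km

31604.6942 km


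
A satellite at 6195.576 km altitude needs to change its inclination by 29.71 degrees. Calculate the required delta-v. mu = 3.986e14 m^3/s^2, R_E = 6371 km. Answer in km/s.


r = 12566.5760 km = 1.2566576e+07 m
V = sqrt(mu/r) = 5631.9678 m/s
di = 29.71 deg = 0.5185373 rad
dV = 2*V*sin(di/2) = 2*5631.9678*sin(0.2592687)
dV = 2887.7771 m/s = 2.8878 km/s

2.8878 km/s


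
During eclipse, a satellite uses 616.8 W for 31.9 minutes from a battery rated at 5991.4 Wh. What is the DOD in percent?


E_used = P * t / 60 = 616.8 * 31.9 / 60 = 327.9320 Wh
DOD = E_used / E_total * 100 = 327.9320 / 5991.4 * 100
DOD = 5.4734 %

5.4734 %


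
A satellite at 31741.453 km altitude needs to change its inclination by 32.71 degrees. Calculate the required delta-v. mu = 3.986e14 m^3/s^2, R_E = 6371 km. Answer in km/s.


r = 38112.4530 km = 3.8112453e+07 m
V = sqrt(mu/r) = 3233.9641 m/s
di = 32.71 deg = 0.5708972 rad
dV = 2*V*sin(di/2) = 2*3233.9641*sin(0.2854486)
dV = 1821.2905 m/s = 1.8213 km/s

1.8213 km/s


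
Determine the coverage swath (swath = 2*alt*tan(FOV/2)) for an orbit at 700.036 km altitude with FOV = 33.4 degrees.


FOV = 33.4 deg = 0.58294 rad
swath = 2 * alt * tan(FOV/2) = 2 * 700.036 * tan(0.29147)
swath = 2 * 700.036 * 0.3000144
swath = 420.0417 km

420.0417 km


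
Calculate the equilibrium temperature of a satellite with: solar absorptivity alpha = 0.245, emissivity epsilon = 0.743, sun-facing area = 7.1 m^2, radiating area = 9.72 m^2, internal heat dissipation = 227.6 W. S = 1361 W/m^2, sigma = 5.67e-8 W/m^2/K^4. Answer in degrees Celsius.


Numerator = alpha*S*A_sun + Q_int = 0.245*1361*7.1 + 227.6 = 2595.0595 W
Denominator = eps*sigma*A_rad = 0.743*5.67e-8*9.72 = 4.0948513e-07 W/K^4
T^4 = 6.3373717e+09 K^4
T = 282.1482 K = 8.9982 C

8.9982 degrees Celsius


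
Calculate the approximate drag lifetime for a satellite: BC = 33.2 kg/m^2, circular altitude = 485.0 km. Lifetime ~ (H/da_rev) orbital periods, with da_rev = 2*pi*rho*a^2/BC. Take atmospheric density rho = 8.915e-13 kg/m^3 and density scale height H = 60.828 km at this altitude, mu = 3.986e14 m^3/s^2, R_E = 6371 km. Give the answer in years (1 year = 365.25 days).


a = R_E + alt = 6856.0000 km = 6.856e+06 m
da_rev = 2*pi*rho*a^2/BC = 2*pi*8.915e-13*(6.856e+06)^2/33.2 = 7.930576 m per revolution
N = H/da_rev = 60828.0000 m / 7.930576 m = 7670.0605 revolutions
P = 2*pi*sqrt(a^3/mu) = 5649.5965 s
lifetime = N*P = 7670.0605 * 5649.5965 = 4.3332747e+07 s = 501.5364 days
years = 501.5364 / 365.25 = 1.3731 years

1.3731 years
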